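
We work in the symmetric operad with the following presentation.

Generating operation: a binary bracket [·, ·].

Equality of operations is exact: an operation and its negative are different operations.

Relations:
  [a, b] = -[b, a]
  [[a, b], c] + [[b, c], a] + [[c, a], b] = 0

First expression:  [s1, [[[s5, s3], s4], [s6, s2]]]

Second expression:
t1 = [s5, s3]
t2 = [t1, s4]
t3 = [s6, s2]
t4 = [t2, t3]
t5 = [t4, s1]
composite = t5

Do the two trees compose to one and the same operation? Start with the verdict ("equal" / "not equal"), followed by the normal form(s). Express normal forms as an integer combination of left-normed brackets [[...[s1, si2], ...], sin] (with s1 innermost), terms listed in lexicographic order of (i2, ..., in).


not equal: they reduce to -[[[[[s1, s2], s6], s3], s5], s4] + [[[[[s1, s2], s6], s4], s3], s5] - [[[[[s1, s2], s6], s4], s5], s3] + [[[[[s1, s2], s6], s5], s3], s4] + [[[[[s1, s3], s5], s4], s2], s6] - [[[[[s1, s3], s5], s4], s6], s2] - [[[[[s1, s4], s3], s5], s2], s6] + [[[[[s1, s4], s3], s5], s6], s2] + [[[[[s1, s4], s5], s3], s2], s6] - [[[[[s1, s4], s5], s3], s6], s2] - [[[[[s1, s5], s3], s4], s2], s6] + [[[[[s1, s5], s3], s4], s6], s2] + [[[[[s1, s6], s2], s3], s5], s4] - [[[[[s1, s6], s2], s4], s3], s5] + [[[[[s1, s6], s2], s4], s5], s3] - [[[[[s1, s6], s2], s5], s3], s4] and [[[[[s1, s2], s6], s3], s5], s4] - [[[[[s1, s2], s6], s4], s3], s5] + [[[[[s1, s2], s6], s4], s5], s3] - [[[[[s1, s2], s6], s5], s3], s4] - [[[[[s1, s3], s5], s4], s2], s6] + [[[[[s1, s3], s5], s4], s6], s2] + [[[[[s1, s4], s3], s5], s2], s6] - [[[[[s1, s4], s3], s5], s6], s2] - [[[[[s1, s4], s5], s3], s2], s6] + [[[[[s1, s4], s5], s3], s6], s2] + [[[[[s1, s5], s3], s4], s2], s6] - [[[[[s1, s5], s3], s4], s6], s2] - [[[[[s1, s6], s2], s3], s5], s4] + [[[[[s1, s6], s2], s4], s3], s5] - [[[[[s1, s6], s2], s4], s5], s3] + [[[[[s1, s6], s2], s5], s3], s4]

In normal form, the first expression is -[[[[[s1, s2], s6], s3], s5], s4] + [[[[[s1, s2], s6], s4], s3], s5] - [[[[[s1, s2], s6], s4], s5], s3] + [[[[[s1, s2], s6], s5], s3], s4] + [[[[[s1, s3], s5], s4], s2], s6] - [[[[[s1, s3], s5], s4], s6], s2] - [[[[[s1, s4], s3], s5], s2], s6] + [[[[[s1, s4], s3], s5], s6], s2] + [[[[[s1, s4], s5], s3], s2], s6] - [[[[[s1, s4], s5], s3], s6], s2] - [[[[[s1, s5], s3], s4], s2], s6] + [[[[[s1, s5], s3], s4], s6], s2] + [[[[[s1, s6], s2], s3], s5], s4] - [[[[[s1, s6], s2], s4], s3], s5] + [[[[[s1, s6], s2], s4], s5], s3] - [[[[[s1, s6], s2], s5], s3], s4]
In normal form, the second expression is [[[[[s1, s2], s6], s3], s5], s4] - [[[[[s1, s2], s6], s4], s3], s5] + [[[[[s1, s2], s6], s4], s5], s3] - [[[[[s1, s2], s6], s5], s3], s4] - [[[[[s1, s3], s5], s4], s2], s6] + [[[[[s1, s3], s5], s4], s6], s2] + [[[[[s1, s4], s3], s5], s2], s6] - [[[[[s1, s4], s3], s5], s6], s2] - [[[[[s1, s4], s5], s3], s2], s6] + [[[[[s1, s4], s5], s3], s6], s2] + [[[[[s1, s5], s3], s4], s2], s6] - [[[[[s1, s5], s3], s4], s6], s2] - [[[[[s1, s6], s2], s3], s5], s4] + [[[[[s1, s6], s2], s4], s3], s5] - [[[[[s1, s6], s2], s4], s5], s3] + [[[[[s1, s6], s2], s5], s3], s4]
No match — not equal.


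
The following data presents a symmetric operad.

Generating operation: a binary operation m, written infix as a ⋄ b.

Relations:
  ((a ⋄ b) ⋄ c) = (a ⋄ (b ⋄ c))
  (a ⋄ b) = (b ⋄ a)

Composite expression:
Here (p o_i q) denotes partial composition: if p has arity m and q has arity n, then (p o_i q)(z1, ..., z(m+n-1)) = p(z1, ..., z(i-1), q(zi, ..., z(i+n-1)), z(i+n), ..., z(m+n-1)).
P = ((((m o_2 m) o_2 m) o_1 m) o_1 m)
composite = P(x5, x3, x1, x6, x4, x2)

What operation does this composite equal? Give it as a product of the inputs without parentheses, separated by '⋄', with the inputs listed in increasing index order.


x1 ⋄ x2 ⋄ x3 ⋄ x4 ⋄ x5 ⋄ x6


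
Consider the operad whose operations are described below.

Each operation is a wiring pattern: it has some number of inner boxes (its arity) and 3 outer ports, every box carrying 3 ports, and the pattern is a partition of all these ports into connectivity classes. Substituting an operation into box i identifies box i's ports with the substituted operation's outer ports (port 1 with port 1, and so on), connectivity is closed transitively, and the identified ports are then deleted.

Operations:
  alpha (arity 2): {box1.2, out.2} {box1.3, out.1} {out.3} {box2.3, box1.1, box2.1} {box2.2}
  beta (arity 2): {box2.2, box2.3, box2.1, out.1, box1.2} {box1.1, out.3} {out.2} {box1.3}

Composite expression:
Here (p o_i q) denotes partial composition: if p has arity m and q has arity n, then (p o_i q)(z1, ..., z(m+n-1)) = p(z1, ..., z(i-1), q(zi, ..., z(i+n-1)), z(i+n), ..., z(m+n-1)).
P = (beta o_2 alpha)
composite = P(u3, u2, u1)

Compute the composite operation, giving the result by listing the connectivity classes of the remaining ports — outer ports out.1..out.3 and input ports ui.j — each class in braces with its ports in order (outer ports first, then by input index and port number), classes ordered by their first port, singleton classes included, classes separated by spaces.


Reachability decides: close wires over beta-identified ports.
after alpha, the pattern on (u2, u1) reads {out.1, u2.3} {out.2, u2.2} {out.3} {u1.1, u1.3, u2.1} {u1.2} (out.j = its outer ports)
after beta, the pattern on (u3, u2, u1) reads {out.1, u2.2, u2.3, u3.2} {out.2} {out.3, u3.1} {u1.1, u1.3, u2.1} {u1.2} {u3.3} (out.j = its outer ports)

{out.1, u2.2, u2.3, u3.2} {out.2} {out.3, u3.1} {u1.1, u1.3, u2.1} {u1.2} {u3.3}


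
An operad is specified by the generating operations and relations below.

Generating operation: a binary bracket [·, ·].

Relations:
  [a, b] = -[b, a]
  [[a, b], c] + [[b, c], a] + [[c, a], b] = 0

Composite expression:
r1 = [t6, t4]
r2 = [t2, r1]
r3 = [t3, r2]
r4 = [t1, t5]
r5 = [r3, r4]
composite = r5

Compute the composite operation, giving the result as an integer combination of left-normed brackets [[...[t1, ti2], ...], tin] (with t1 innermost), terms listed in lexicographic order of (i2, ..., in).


-[[[[[t1, t5], t2], t4], t6], t3] + [[[[[t1, t5], t2], t6], t4], t3] + [[[[[t1, t5], t3], t2], t4], t6] - [[[[[t1, t5], t3], t2], t6], t4] - [[[[[t1, t5], t3], t4], t6], t2] + [[[[[t1, t5], t3], t6], t4], t2] + [[[[[t1, t5], t4], t6], t2], t3] - [[[[[t1, t5], t6], t4], t2], t3]

Left-normed coefficients sit on the t1-initial expansion words.
Composite bracket: [[t3, [t2, [t6, t4]]], [t1, t5]]
Each bracket splits as ab - ba, giving 32 signed words (2^5 = 32).
Collect the words opening with t1:
  the word t1t5t2t4t6t3 carries sign -1 and contributes -[[[[[t1, t5], t2], t4], t6], t3]
  the word t1t5t2t6t4t3 carries sign +1 and contributes +[[[[[t1, t5], t2], t6], t4], t3]
  the word t1t5t3t2t4t6 carries sign +1 and contributes +[[[[[t1, t5], t3], t2], t4], t6]
  the word t1t5t3t2t6t4 carries sign -1 and contributes -[[[[[t1, t5], t3], t2], t6], t4]
  the word t1t5t3t4t6t2 carries sign -1 and contributes -[[[[[t1, t5], t3], t4], t6], t2]
  the word t1t5t3t6t4t2 carries sign +1 and contributes +[[[[[t1, t5], t3], t6], t4], t2]
  the word t1t5t4t6t2t3 carries sign +1 and contributes +[[[[[t1, t5], t4], t6], t2], t3]
  the word t1t5t6t4t2t3 carries sign -1 and contributes -[[[[[t1, t5], t6], t4], t2], t3]


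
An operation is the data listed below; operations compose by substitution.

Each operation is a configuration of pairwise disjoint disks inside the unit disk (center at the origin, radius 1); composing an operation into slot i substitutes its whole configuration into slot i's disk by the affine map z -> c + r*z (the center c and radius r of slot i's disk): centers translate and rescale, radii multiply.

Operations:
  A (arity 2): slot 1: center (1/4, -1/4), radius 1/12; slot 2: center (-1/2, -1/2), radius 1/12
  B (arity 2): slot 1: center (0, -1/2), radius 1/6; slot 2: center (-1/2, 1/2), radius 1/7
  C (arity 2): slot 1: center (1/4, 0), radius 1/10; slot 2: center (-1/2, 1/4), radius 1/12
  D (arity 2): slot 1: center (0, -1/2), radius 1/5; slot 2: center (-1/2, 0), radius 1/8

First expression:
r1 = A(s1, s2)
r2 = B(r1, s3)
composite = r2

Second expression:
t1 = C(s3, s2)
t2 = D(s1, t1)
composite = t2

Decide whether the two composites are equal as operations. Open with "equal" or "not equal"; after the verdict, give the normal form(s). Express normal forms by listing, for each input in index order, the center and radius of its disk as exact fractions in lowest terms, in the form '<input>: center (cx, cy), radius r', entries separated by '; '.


not equal; first: s1: center (1/24, -13/24), radius 1/72; s2: center (-1/12, -7/12), radius 1/72; s3: center (-1/2, 1/2), radius 1/7; second: s1: center (0, -1/2), radius 1/5; s2: center (-9/16, 1/32), radius 1/96; s3: center (-15/32, 0), radius 1/80

The first composite normalizes to s1: center (1/24, -13/24), radius 1/72; s2: center (-1/12, -7/12), radius 1/72; s3: center (-1/2, 1/2), radius 1/7
The second composite normalizes to s1: center (0, -1/2), radius 1/5; s2: center (-9/16, 1/32), radius 1/96; s3: center (-15/32, 0), radius 1/80
Different reductions; not equal.


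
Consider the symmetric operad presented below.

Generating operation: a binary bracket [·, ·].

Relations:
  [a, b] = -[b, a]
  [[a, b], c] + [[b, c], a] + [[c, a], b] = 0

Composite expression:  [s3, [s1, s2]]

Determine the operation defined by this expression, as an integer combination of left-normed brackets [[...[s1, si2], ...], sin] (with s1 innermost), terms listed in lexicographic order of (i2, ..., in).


-[[s1, s2], s3]


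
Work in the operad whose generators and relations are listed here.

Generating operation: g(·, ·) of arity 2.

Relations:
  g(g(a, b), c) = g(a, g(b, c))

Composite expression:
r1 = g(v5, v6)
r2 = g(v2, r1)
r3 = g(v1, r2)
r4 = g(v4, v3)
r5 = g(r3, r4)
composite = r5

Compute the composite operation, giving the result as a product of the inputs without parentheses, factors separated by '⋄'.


v1 ⋄ v2 ⋄ v5 ⋄ v6 ⋄ v4 ⋄ v3

The g-tree's shape is irrelevant; the v-reading-order decides.
g(v5, v6) linearizes to v5 ⋄ v6
g(v2, g(v5, v6)) linearizes to v2 ⋄ v5 ⋄ v6
g(v1, g(v2, g(v5, v6))) linearizes to v1 ⋄ v2 ⋄ v5 ⋄ v6
g(v4, v3) linearizes to v4 ⋄ v3
g(g(v1, g(v2, g(v5, v6))), g(v4, v3)) linearizes to v1 ⋄ v2 ⋄ v5 ⋄ v6 ⋄ v4 ⋄ v3


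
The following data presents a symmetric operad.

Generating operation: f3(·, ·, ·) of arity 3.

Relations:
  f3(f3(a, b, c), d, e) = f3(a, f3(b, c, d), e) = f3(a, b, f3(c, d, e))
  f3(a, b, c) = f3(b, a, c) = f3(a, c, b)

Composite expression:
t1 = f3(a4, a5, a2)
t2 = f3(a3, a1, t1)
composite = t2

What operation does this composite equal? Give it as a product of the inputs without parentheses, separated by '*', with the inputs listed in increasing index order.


Reordering under f3 is free, so list the a-inputs canonically.
f3(a4, a5, a2) unparenthesizes to a4 * a5 * a2
f3(a3, a1, f3(a4, a5, a2)) unparenthesizes to a3 * a1 * a4 * a5 * a2
sorting the factors by input index: a1 * a2 * a3 * a4 * a5

a1 * a2 * a3 * a4 * a5


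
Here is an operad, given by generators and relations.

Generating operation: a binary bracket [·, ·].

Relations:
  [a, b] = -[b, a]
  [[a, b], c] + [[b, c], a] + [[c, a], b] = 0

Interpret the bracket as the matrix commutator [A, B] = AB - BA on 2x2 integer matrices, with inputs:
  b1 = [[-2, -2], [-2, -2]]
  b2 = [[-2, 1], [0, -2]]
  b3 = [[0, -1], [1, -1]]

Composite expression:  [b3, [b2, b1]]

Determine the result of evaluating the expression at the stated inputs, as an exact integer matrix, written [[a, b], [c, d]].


[b2, b1] = [[-2, 0], [0, 2]]
[b3, [b2, b1]] = [[0, -4], [-4, 0]]

[[0, -4], [-4, 0]]


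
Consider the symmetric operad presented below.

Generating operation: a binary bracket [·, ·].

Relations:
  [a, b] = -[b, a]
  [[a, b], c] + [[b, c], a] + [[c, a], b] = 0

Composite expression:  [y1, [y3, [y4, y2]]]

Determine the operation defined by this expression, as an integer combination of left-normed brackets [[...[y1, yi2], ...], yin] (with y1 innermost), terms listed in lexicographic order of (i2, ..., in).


[[[y1, y2], y4], y3] - [[[y1, y3], y2], y4] + [[[y1, y3], y4], y2] - [[[y1, y4], y2], y3]

Left-normed coefficients sit on the y1-initial expansion words.
Composite bracket: [y1, [y3, [y4, y2]]]
The bracket unfolds into 8 signed words via [a, b] = ab - ba (2^3 = 8).
Coefficients come from the y1-initial words:
  sign of y1y2y4y3 is +1, so it contributes +[[[y1, y2], y4], y3]
  sign of y1y3y2y4 is -1, so it contributes -[[[y1, y3], y2], y4]
  sign of y1y3y4y2 is +1, so it contributes +[[[y1, y3], y4], y2]
  sign of y1y4y2y3 is -1, so it contributes -[[[y1, y4], y2], y3]


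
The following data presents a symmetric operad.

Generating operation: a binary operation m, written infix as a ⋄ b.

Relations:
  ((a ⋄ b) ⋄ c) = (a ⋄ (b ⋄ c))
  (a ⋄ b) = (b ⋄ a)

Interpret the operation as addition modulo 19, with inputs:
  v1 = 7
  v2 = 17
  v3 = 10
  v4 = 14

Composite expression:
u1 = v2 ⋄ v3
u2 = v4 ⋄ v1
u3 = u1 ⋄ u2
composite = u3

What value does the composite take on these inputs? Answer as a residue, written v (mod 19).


10 (mod 19)

(v2 ⋄ v3) = 8
(v4 ⋄ v1) = 2
((v2 ⋄ v3) ⋄ (v4 ⋄ v1)) = 10


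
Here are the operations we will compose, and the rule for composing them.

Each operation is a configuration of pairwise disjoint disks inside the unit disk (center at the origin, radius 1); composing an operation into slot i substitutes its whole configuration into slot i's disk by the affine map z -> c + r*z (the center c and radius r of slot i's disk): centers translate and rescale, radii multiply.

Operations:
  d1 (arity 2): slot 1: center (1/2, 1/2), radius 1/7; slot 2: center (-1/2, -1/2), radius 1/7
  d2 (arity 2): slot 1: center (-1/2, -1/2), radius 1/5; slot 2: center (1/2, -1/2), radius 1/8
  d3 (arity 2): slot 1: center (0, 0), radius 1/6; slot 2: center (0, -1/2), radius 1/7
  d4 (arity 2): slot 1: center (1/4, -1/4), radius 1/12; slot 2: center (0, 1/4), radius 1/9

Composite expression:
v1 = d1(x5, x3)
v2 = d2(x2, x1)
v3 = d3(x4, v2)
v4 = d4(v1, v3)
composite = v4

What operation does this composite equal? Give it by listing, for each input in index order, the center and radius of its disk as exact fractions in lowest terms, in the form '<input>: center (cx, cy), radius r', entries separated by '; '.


Below d4, radii multiply path by path; the x-disk centers shift.
x5 passes through 2 substitutions, ending at center (7/24, -5/24), radius 1/84
x3 passes through 2 substitutions, ending at center (5/24, -7/24), radius 1/84
x4 passes through 2 substitutions, ending at center (0, 1/4), radius 1/54
x2 passes through 3 substitutions, ending at center (-1/126, 47/252), radius 1/315
x1 passes through 3 substitutions, ending at center (1/126, 47/252), radius 1/504

x1: center (1/126, 47/252), radius 1/504; x2: center (-1/126, 47/252), radius 1/315; x3: center (5/24, -7/24), radius 1/84; x4: center (0, 1/4), radius 1/54; x5: center (7/24, -5/24), radius 1/84


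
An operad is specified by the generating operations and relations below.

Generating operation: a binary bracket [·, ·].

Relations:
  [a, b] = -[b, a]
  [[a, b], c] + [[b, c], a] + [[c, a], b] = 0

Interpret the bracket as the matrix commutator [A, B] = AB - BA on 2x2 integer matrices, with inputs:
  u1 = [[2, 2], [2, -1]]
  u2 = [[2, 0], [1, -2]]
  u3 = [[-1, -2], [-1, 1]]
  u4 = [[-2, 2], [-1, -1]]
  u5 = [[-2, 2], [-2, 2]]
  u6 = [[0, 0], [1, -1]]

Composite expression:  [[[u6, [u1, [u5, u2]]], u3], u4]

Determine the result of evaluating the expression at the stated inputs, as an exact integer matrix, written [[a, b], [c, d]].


[u5, u2] = [[2, -8], [-4, -2]]
[u1, [u5, u2]] = [[8, -32], [20, -8]]
[u6, [u1, [u5, u2]]] = [[32, -32], [-4, -32]]
[[u6, [u1, [u5, u2]]], u3] = [[24, -192], [72, -24]]
[[[u6, [u1, [u5, u2]]], u3], u4] = [[48, -96], [-24, -48]]

[[48, -96], [-24, -48]]


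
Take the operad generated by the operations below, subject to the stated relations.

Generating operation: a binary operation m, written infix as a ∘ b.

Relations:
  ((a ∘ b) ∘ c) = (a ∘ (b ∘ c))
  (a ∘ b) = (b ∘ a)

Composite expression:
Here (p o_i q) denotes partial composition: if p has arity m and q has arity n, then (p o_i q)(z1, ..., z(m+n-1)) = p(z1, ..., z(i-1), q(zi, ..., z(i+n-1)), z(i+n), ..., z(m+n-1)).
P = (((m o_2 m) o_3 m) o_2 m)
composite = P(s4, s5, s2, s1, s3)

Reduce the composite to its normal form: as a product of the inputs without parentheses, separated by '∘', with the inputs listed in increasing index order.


s1 ∘ s2 ∘ s3 ∘ s4 ∘ s5

Both nesting and order wash out for m; what remains is which s's occur.
(s5 ∘ s2) flattens to s5 ∘ s2
(s1 ∘ s3) flattens to s1 ∘ s3
((s5 ∘ s2) ∘ (s1 ∘ s3)) flattens to s5 ∘ s2 ∘ s1 ∘ s3
(s4 ∘ ((s5 ∘ s2) ∘ (s1 ∘ s3))) flattens to s4 ∘ s5 ∘ s2 ∘ s1 ∘ s3
reordering the factors by index: s1 ∘ s2 ∘ s3 ∘ s4 ∘ s5


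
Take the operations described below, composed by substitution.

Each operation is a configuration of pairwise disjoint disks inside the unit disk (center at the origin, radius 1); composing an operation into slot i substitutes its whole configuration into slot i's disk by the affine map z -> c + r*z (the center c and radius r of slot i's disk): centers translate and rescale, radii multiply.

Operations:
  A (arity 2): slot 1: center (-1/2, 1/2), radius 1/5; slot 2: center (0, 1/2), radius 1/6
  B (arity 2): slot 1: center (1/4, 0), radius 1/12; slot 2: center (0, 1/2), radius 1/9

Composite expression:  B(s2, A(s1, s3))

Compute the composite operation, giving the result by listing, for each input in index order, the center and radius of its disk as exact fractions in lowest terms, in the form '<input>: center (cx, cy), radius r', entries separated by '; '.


Nesting under B composes maps z -> c + r*z down each s-path.
input s2: applying the 1 nested substitution gives center (1/4, 0), radius 1/12
input s1: applying the 2 nested substitutions gives center (-1/18, 5/9), radius 1/45
input s3: applying the 2 nested substitutions gives center (0, 5/9), radius 1/54

s1: center (-1/18, 5/9), radius 1/45; s2: center (1/4, 0), radius 1/12; s3: center (0, 5/9), radius 1/54


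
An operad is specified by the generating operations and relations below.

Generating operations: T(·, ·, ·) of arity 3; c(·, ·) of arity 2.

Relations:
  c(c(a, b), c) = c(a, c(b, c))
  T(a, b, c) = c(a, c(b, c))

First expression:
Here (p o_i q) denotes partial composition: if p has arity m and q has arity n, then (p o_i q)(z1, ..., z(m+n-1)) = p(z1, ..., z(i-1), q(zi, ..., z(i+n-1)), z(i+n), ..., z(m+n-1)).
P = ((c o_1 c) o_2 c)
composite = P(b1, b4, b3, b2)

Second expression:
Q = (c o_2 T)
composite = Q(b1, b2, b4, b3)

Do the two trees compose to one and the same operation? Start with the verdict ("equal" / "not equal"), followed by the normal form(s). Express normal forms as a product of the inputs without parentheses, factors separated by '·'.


not equal — first b1 · b4 · b3 · b2, second b1 · b2 · b4 · b3

In normal form, the first expression is b1 · b4 · b3 · b2
In normal form, the second expression is b1 · b2 · b4 · b3
The forms do not match — not equal.


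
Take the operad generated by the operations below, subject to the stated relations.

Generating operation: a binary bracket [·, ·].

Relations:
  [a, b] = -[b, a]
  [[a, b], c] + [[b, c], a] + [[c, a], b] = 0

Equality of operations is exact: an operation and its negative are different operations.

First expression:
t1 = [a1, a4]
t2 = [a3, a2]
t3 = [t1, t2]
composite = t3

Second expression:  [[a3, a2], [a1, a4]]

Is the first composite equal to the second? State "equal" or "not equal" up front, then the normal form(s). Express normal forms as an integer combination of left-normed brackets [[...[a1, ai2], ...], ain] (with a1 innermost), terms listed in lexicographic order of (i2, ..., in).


not equal; first: -[[[a1, a4], a2], a3] + [[[a1, a4], a3], a2]; second: [[[a1, a4], a2], a3] - [[[a1, a4], a3], a2]


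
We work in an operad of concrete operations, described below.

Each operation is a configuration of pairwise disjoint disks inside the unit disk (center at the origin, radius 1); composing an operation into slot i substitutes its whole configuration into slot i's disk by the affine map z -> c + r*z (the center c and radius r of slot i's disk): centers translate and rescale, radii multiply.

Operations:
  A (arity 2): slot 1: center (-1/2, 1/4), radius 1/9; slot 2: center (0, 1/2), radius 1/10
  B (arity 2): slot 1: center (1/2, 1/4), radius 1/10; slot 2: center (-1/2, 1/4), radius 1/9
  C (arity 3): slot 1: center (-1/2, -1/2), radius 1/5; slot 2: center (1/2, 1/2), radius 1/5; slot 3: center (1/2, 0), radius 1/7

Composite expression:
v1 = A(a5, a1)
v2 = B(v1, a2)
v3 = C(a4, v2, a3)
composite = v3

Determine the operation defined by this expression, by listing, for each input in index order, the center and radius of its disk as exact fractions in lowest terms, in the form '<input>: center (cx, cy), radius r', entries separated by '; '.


a1: center (3/5, 14/25), radius 1/500; a2: center (2/5, 11/20), radius 1/45; a3: center (1/2, 0), radius 1/7; a4: center (-1/2, -1/2), radius 1/5; a5: center (59/100, 111/200), radius 1/450

Below C, radii multiply path by path; the a-disk centers shift.
a4: after 1 affine step, its disk has center (-1/2, -1/2), radius 1/5
a5: after 3 affine steps, its disk has center (59/100, 111/200), radius 1/450
a1: after 3 affine steps, its disk has center (3/5, 14/25), radius 1/500
a2: after 2 affine steps, its disk has center (2/5, 11/20), radius 1/45
a3: after 1 affine step, its disk has center (1/2, 0), radius 1/7


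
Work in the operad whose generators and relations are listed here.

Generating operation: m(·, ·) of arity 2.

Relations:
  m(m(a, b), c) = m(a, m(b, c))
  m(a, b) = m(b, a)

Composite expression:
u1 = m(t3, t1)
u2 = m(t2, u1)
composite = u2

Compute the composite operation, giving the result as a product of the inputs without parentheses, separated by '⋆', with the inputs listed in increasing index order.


Shape and order are irrelevant to m; the t-input set decides.
m(t3, t1) collapses to t3 ⋆ t1
m(t2, m(t3, t1)) collapses to t2 ⋆ t3 ⋆ t1
reordering the factors by index: t1 ⋆ t2 ⋆ t3

t1 ⋆ t2 ⋆ t3


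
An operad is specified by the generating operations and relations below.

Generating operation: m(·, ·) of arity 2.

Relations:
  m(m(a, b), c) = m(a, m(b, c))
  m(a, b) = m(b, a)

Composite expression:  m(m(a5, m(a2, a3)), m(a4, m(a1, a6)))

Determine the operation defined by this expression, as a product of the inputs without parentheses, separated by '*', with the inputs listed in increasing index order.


Shape and order are irrelevant to m; the a-input set decides.
m(a2, a3) unparenthesizes to a2 * a3
m(a5, m(a2, a3)) unparenthesizes to a5 * a2 * a3
m(a1, a6) unparenthesizes to a1 * a6
m(a4, m(a1, a6)) unparenthesizes to a4 * a1 * a6
m(m(a5, m(a2, a3)), m(a4, m(a1, a6))) unparenthesizes to a5 * a2 * a3 * a4 * a1 * a6
rearranged into index order: a1 * a2 * a3 * a4 * a5 * a6

a1 * a2 * a3 * a4 * a5 * a6


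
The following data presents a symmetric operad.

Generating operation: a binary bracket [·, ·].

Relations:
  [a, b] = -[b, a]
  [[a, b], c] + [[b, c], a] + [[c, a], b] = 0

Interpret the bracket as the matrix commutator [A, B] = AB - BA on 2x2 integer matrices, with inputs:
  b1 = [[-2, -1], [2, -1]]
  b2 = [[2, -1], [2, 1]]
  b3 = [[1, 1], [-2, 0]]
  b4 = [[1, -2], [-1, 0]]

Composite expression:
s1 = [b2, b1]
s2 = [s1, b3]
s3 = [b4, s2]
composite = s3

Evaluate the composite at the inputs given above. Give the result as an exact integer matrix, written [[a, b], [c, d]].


[b2, b1] = [[0, -2], [-4, 0]]
[[b2, b1], b3] = [[8, 2], [-4, -8]]
[b4, [[b2, b1], b3]] = [[10, 34], [-12, -10]]

[[10, 34], [-12, -10]]


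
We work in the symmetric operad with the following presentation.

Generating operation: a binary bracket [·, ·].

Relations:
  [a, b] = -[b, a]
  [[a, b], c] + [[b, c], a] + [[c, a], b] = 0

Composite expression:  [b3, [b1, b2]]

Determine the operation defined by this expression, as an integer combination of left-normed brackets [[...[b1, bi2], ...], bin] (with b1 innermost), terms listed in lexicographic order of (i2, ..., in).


-[[b1, b2], b3]

Antisymmetry and Jacobi reduce to b1-anchored left-normed brackets.
Composite bracket: [b3, [b1, b2]]
Expanding via [a, b] = ab - ba: 4 signed words (2^2 = 4).
Collect the words opening with b1:
  b1b2b3 appears with sign -1, giving the term -[[b1, b2], b3]


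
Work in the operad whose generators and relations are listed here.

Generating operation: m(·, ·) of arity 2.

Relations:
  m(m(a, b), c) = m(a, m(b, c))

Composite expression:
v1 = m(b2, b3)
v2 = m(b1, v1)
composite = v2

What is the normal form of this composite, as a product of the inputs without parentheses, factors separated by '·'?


b1 · b2 · b3

Key point: m is associative — brackets drop, the b-order remains.
m(b2, b3) reduces to b2 · b3
m(b1, m(b2, b3)) reduces to b1 · b2 · b3


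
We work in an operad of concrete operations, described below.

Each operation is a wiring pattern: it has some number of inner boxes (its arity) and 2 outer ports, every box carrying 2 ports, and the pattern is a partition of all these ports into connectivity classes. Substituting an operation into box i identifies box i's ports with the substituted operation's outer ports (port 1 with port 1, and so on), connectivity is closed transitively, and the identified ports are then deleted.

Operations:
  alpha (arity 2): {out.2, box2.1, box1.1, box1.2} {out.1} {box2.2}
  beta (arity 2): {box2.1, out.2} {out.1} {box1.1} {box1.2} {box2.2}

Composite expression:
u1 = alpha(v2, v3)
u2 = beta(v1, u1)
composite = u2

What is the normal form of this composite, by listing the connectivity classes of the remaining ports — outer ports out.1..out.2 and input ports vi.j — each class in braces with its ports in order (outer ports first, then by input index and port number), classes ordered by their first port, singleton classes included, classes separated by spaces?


{out.1} {out.2} {v1.1} {v1.2} {v2.1, v2.2, v3.1} {v3.2}

Connectivity passes through glued beta-boundaries; trace each wire chain.
after alpha, the pattern on (v2, v3) reads {out.1} {out.2, v2.1, v2.2, v3.1} {v3.2} (out.j = its outer ports)
after beta, the pattern on (v1, v2, v3) reads {out.1} {out.2} {v1.1} {v1.2} {v2.1, v2.2, v3.1} {v3.2} (out.j = its outer ports)


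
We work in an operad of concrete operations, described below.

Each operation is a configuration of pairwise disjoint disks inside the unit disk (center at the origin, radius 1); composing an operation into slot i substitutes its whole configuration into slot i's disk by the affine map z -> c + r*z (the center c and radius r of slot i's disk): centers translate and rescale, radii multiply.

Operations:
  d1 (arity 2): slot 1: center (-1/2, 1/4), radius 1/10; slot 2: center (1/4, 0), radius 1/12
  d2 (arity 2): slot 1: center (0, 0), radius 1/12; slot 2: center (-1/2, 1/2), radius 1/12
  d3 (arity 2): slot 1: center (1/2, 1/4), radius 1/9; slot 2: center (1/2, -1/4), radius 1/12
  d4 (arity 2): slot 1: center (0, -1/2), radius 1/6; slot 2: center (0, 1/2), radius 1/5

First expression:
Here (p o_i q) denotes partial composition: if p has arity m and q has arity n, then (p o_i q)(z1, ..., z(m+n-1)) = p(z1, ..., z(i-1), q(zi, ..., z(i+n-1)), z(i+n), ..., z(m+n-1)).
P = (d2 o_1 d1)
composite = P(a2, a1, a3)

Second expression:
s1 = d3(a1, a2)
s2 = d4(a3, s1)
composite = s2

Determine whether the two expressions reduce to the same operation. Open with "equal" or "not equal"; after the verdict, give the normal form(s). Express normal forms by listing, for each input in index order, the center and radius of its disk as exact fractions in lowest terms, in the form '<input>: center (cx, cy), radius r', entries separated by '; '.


The first expression reduces to a1: center (1/48, 0), radius 1/144; a2: center (-1/24, 1/48), radius 1/120; a3: center (-1/2, 1/2), radius 1/12
The second expression reduces to a1: center (1/10, 11/20), radius 1/45; a2: center (1/10, 9/20), radius 1/60; a3: center (0, -1/2), radius 1/6
They disagree, so not equal.

not equal: they reduce to a1: center (1/48, 0), radius 1/144; a2: center (-1/24, 1/48), radius 1/120; a3: center (-1/2, 1/2), radius 1/12 and a1: center (1/10, 11/20), radius 1/45; a2: center (1/10, 9/20), radius 1/60; a3: center (0, -1/2), radius 1/6


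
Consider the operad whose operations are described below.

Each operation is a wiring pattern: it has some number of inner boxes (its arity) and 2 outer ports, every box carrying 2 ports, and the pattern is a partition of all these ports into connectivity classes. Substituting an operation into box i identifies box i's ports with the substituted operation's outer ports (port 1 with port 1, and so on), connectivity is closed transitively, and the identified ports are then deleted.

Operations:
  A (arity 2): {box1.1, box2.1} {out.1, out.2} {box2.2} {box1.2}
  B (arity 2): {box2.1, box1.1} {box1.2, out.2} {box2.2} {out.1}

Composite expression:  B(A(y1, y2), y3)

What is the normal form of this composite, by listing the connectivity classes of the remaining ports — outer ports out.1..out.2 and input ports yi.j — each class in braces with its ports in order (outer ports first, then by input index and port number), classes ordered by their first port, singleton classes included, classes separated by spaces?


{out.1} {out.2, y3.1} {y1.1, y2.1} {y1.2} {y2.2} {y3.2}

Two ports join when wires chain via B-identified ports.
A over (y1, y2) gives {out.1, out.2} {y1.1, y2.1} {y1.2} {y2.2}, out.j being that stage's outer ports
B over (y1, y2, y3) gives {out.1} {out.2, y3.1} {y1.1, y2.1} {y1.2} {y2.2} {y3.2}, out.j being that stage's outer ports


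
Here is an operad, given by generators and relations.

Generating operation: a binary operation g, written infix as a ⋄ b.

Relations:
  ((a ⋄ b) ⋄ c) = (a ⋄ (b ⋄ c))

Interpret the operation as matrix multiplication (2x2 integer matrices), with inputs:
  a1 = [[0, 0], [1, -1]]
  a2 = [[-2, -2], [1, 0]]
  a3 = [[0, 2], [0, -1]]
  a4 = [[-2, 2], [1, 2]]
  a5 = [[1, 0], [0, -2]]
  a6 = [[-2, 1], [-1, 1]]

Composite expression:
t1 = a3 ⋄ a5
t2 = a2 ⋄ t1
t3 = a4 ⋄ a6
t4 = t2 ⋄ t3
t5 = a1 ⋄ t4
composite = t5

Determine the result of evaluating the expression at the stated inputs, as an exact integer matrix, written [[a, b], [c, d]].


[[0, 0], [-32, 24]]

(a3 ⋄ a5) = [[0, -4], [0, 2]]
(a2 ⋄ (a3 ⋄ a5)) = [[0, 4], [0, -4]]
(a4 ⋄ a6) = [[2, 0], [-4, 3]]
((a2 ⋄ (a3 ⋄ a5)) ⋄ (a4 ⋄ a6)) = [[-16, 12], [16, -12]]
(a1 ⋄ ((a2 ⋄ (a3 ⋄ a5)) ⋄ (a4 ⋄ a6))) = [[0, 0], [-32, 24]]


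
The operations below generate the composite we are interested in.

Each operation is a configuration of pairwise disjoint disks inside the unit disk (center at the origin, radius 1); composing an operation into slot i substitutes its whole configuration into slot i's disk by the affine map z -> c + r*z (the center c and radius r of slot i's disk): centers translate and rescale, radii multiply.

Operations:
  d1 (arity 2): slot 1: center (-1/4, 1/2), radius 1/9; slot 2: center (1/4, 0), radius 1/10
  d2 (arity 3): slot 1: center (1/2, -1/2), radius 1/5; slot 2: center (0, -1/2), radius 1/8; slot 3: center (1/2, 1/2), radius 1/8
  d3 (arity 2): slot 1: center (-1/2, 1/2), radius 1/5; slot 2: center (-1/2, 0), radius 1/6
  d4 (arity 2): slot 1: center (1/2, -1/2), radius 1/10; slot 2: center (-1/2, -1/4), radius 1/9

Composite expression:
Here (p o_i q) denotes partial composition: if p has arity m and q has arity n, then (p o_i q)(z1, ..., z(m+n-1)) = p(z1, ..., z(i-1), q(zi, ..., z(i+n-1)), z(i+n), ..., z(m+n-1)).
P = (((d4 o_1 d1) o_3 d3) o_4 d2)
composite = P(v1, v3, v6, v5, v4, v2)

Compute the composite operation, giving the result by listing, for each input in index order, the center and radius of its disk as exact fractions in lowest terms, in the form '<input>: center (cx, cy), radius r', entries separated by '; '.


v1: center (19/40, -9/20), radius 1/90; v2: center (-59/108, -13/54), radius 1/432; v3: center (21/40, -1/2), radius 1/100; v4: center (-5/9, -7/27), radius 1/432; v5: center (-59/108, -7/27), radius 1/270; v6: center (-5/9, -7/36), radius 1/45

Only the slot chain above each v matters under d4; compose those maps.
v1 passes through 2 substitutions, ending at center (19/40, -9/20), radius 1/90
v3 passes through 2 substitutions, ending at center (21/40, -1/2), radius 1/100
v6 passes through 2 substitutions, ending at center (-5/9, -7/36), radius 1/45
v5 passes through 3 substitutions, ending at center (-59/108, -7/27), radius 1/270
v4 passes through 3 substitutions, ending at center (-5/9, -7/27), radius 1/432
v2 passes through 3 substitutions, ending at center (-59/108, -13/54), radius 1/432


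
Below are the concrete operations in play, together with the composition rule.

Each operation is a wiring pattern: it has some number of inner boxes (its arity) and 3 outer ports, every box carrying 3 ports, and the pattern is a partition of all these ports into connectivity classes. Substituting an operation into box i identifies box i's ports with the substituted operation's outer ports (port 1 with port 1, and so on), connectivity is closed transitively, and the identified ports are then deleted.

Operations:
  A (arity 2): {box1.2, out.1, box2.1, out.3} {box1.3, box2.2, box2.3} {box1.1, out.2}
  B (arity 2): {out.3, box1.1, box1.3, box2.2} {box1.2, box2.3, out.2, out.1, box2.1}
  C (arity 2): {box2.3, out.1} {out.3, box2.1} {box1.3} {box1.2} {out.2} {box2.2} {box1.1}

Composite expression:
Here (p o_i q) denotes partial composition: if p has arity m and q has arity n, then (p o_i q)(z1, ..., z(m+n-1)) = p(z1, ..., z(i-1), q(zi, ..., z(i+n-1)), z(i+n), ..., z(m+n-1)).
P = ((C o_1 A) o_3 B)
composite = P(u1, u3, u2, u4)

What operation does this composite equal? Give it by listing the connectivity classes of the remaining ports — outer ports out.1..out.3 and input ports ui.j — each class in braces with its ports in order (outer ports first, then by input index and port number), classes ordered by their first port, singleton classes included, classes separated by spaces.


{out.1, u2.1, u2.3, u4.2} {out.2} {out.3, u2.2, u4.1, u4.3} {u1.1} {u1.2, u3.1} {u1.3, u3.2, u3.3}

Substituting into C glues patterns; closure does the rest.
stage A: inputs (u1, u3), connectivity {out.1, out.3, u1.2, u3.1} {out.2, u1.1} {u1.3, u3.2, u3.3}, out.j its boundary
stage B: inputs (u2, u4), connectivity {out.1, out.2, u2.2, u4.1, u4.3} {out.3, u2.1, u2.3, u4.2}, out.j its boundary
stage C: inputs (u1, u3, u2, u4), connectivity {out.1, u2.1, u2.3, u4.2} {out.2} {out.3, u2.2, u4.1, u4.3} {u1.1} {u1.2, u3.1} {u1.3, u3.2, u3.3}, out.j its boundary


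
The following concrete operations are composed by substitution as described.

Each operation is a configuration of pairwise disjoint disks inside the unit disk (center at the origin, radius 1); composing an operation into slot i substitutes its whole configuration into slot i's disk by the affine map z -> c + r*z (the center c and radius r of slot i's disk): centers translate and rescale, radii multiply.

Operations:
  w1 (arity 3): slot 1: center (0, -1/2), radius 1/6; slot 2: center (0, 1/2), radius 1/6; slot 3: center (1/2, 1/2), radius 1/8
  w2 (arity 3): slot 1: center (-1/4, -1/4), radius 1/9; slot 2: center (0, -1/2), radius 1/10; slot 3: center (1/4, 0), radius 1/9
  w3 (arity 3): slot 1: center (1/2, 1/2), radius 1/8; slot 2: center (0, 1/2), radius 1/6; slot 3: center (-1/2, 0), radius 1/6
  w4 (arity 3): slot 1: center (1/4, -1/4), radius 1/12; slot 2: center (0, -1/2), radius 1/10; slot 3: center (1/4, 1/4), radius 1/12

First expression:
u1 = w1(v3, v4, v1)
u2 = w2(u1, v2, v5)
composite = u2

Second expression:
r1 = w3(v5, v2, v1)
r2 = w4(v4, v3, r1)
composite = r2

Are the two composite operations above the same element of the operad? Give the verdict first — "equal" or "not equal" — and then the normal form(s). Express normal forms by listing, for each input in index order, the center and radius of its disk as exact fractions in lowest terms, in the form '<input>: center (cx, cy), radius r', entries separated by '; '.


not equal; first: v1: center (-7/36, -7/36), radius 1/72; v2: center (0, -1/2), radius 1/10; v3: center (-1/4, -11/36), radius 1/54; v4: center (-1/4, -7/36), radius 1/54; v5: center (1/4, 0), radius 1/9; second: v1: center (5/24, 1/4), radius 1/72; v2: center (1/4, 7/24), radius 1/72; v3: center (0, -1/2), radius 1/10; v4: center (1/4, -1/4), radius 1/12; v5: center (7/24, 7/24), radius 1/96

Reducing the first expression gives v1: center (-7/36, -7/36), radius 1/72; v2: center (0, -1/2), radius 1/10; v3: center (-1/4, -11/36), radius 1/54; v4: center (-1/4, -7/36), radius 1/54; v5: center (1/4, 0), radius 1/9
Reducing the second expression gives v1: center (5/24, 1/4), radius 1/72; v2: center (1/4, 7/24), radius 1/72; v3: center (0, -1/2), radius 1/10; v4: center (1/4, -1/4), radius 1/12; v5: center (7/24, 7/24), radius 1/96
No match — not equal.


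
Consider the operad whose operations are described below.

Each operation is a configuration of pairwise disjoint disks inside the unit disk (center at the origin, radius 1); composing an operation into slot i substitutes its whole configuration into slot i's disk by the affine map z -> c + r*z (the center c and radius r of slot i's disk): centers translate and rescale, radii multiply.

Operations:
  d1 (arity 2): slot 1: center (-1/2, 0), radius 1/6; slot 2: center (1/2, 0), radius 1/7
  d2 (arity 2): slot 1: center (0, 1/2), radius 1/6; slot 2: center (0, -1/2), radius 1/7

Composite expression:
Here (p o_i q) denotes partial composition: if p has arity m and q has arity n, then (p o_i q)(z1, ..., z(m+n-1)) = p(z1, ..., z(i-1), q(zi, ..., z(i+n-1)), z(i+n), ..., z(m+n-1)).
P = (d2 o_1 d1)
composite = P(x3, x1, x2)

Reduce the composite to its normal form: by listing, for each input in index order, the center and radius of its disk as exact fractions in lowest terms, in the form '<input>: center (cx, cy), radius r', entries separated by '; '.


Affine substitution under d2: radii multiply and x-centers shift.
for x3, the 2-step affine chain lands on center (-1/12, 1/2), radius 1/36
for x1, the 2-step affine chain lands on center (1/12, 1/2), radius 1/42
for x2, the 1-step affine chain lands on center (0, -1/2), radius 1/7

x1: center (1/12, 1/2), radius 1/42; x2: center (0, -1/2), radius 1/7; x3: center (-1/12, 1/2), radius 1/36


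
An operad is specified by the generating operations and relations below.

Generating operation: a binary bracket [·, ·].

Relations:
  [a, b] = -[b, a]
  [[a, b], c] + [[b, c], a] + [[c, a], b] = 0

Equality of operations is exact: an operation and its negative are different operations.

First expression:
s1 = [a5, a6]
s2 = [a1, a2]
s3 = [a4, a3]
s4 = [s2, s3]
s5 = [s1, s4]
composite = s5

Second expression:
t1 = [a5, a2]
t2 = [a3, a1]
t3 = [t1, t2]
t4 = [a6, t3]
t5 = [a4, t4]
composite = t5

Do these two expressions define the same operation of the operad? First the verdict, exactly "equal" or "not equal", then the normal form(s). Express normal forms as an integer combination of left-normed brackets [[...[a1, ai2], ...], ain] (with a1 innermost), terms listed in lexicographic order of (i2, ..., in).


not equal; the first gives [[[[[a1, a2], a3], a4], a5], a6] - [[[[[a1, a2], a3], a4], a6], a5] - [[[[[a1, a2], a4], a3], a5], a6] + [[[[[a1, a2], a4], a3], a6], a5] and the second -[[[[[a1, a3], a2], a5], a6], a4] + [[[[[a1, a3], a5], a2], a6], a4]

The first composite normalizes to [[[[[a1, a2], a3], a4], a5], a6] - [[[[[a1, a2], a3], a4], a6], a5] - [[[[[a1, a2], a4], a3], a5], a6] + [[[[[a1, a2], a4], a3], a6], a5]
The second composite normalizes to -[[[[[a1, a3], a2], a5], a6], a4] + [[[[[a1, a3], a5], a2], a6], a4]
No match — not equal.


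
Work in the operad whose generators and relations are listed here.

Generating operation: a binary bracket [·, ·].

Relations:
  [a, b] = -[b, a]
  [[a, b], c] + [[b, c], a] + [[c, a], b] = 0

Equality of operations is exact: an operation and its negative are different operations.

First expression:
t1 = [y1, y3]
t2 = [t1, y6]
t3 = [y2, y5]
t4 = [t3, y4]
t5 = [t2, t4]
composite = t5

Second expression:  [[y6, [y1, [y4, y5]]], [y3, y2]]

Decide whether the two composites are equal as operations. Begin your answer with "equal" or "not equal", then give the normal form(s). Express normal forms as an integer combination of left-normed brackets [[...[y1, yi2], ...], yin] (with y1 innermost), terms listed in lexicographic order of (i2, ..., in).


The first expression, normalized: [[[[[y1, y3], y6], y2], y5], y4] - [[[[[y1, y3], y6], y4], y2], y5] + [[[[[y1, y3], y6], y4], y5], y2] - [[[[[y1, y3], y6], y5], y2], y4]
The second expression, normalized: [[[[[y1, y4], y5], y6], y2], y3] - [[[[[y1, y4], y5], y6], y3], y2] - [[[[[y1, y5], y4], y6], y2], y3] + [[[[[y1, y5], y4], y6], y3], y2]
The normal forms differ: not equal.

not equal — first [[[[[y1, y3], y6], y2], y5], y4] - [[[[[y1, y3], y6], y4], y2], y5] + [[[[[y1, y3], y6], y4], y5], y2] - [[[[[y1, y3], y6], y5], y2], y4], second [[[[[y1, y4], y5], y6], y2], y3] - [[[[[y1, y4], y5], y6], y3], y2] - [[[[[y1, y5], y4], y6], y2], y3] + [[[[[y1, y5], y4], y6], y3], y2]
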